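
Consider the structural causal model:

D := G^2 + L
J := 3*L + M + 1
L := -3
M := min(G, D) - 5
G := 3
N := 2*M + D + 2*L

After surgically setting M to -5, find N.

-10

Intervening sets M = -5 and removes its equation (M := min(G, D) - 5).
D = G^2 + L  [with G=3, L=-3]  = 6
N = 2*M + D + 2*L  [with M=-5, D=6, L=-3]  = -10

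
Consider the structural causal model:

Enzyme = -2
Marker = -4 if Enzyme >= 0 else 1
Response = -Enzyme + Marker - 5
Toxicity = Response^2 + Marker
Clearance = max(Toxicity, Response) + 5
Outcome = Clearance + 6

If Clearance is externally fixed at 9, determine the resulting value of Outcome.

15

The intervention breaks the incoming arrows to Clearance: Clearance = max(Toxicity, Response) + 5 no longer applies, and Clearance = 9.
Outcome = Clearance + 6  [with Clearance=9]  = 15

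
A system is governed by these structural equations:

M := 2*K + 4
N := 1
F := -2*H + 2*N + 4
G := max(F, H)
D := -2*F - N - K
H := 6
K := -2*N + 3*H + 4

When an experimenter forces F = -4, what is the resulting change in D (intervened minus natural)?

-4

Under do(F=-4), the mechanism F := -2*H + 2*N + 4 is discarded; F is fixed at -4.
K = -2*N + 3*H + 4  [with N=1, H=6]  = 20
D = -2*F - N - K  [with F=-4, N=1, K=20]  = -13
Without intervention: K = -2*N + 3*H + 4  [with N=1, H=6]  = 20; F = -2*H + 2*N + 4  [with H=6, N=1]  = -6; D = -2*F - N - K  [with F=-6, N=1, K=20]  = -9.
Change = -13 − (-9) = -4.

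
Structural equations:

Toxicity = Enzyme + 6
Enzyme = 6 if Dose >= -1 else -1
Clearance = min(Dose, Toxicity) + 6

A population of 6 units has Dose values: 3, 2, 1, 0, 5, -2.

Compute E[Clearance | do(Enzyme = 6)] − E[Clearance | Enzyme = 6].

The intervention sets Enzyme=6 in all 6 units regardless of Dose. Recomputing Clearance per unit gives 9, 8, 7, 6, 11, 4; average 7.5.
Conditioning on Enzyme=6 selects the 5 unit(s) with Dose ∈ {3, 2, 1, 0, 5}. Their Clearance values: 9, 8, 7, 6, 11. Mean = 8.2.
Difference = 7.5 − 8.2 = -0.7.

-0.7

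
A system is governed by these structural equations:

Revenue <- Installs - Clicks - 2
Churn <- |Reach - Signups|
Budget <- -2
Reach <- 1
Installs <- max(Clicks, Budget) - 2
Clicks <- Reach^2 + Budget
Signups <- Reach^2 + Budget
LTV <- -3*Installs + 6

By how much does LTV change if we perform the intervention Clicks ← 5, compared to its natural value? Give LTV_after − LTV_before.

-18

The intervention breaks the incoming arrows to Clicks: Clicks <- Reach^2 + Budget no longer applies, and Clicks = 5.
Installs = max(Clicks, Budget) - 2  [with Clicks=5, Budget=-2]  = 3
LTV = -3*Installs + 6  [with Installs=3]  = -3
Without intervention: Clicks = Reach^2 + Budget  [with Reach=1, Budget=-2]  = -1; Installs = max(Clicks, Budget) - 2  [with Clicks=-1, Budget=-2]  = -3; LTV = -3*Installs + 6  [with Installs=-3]  = 15.
Change = -3 − 15 = -18.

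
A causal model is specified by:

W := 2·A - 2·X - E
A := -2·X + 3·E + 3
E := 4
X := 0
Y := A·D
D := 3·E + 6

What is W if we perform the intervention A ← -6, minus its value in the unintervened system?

-42

The intervention breaks the incoming arrows to A: A := -2·X + 3·E + 3 no longer applies, and A = -6.
W = 2·A - 2·X - E  [with A=-6, X=0, E=4]  = -16
Without intervention: A = -2·X + 3·E + 3  [with X=0, E=4]  = 15; W = 2·A - 2·X - E  [with A=15, X=0, E=4]  = 26.
Change = -16 − 26 = -42.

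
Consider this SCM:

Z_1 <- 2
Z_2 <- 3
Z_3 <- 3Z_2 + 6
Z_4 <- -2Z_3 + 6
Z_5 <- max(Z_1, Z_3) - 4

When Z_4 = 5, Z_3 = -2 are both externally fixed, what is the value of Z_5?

The joint intervention fixes Z_4 = 5, Z_3 = -2, removing each variable's own equation.
Z_5 = max(Z_1, Z_3) - 4  [with Z_1=2, Z_3=-2]  = -2

-2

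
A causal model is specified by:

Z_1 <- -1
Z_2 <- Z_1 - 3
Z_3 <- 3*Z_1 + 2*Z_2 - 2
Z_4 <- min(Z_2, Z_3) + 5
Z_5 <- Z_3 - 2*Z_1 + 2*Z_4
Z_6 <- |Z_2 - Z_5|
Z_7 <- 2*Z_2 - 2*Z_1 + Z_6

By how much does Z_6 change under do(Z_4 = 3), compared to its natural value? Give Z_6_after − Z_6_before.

Under do(Z_4=3), the mechanism Z_4 <- min(Z_2, Z_3) + 5 is discarded; Z_4 is fixed at 3.
Z_2 = Z_1 - 3  [with Z_1=-1]  = -4
Z_3 = 3*Z_1 + 2*Z_2 - 2  [with Z_1=-1, Z_2=-4]  = -13
Z_5 = Z_3 - 2*Z_1 + 2*Z_4  [with Z_3=-13, Z_1=-1, Z_4=3]  = -5
Z_6 = |Z_2 - Z_5|  [with Z_2=-4, Z_5=-5]  = 1
Without intervention: Z_2 = Z_1 - 3  [with Z_1=-1]  = -4; Z_3 = 3*Z_1 + 2*Z_2 - 2  [with Z_1=-1, Z_2=-4]  = -13; Z_4 = min(Z_2, Z_3) + 5  [with Z_2=-4, Z_3=-13]  = -8; Z_5 = Z_3 - 2*Z_1 + 2*Z_4  [with Z_3=-13, Z_1=-1, Z_4=-8]  = -27; Z_6 = |Z_2 - Z_5|  [with Z_2=-4, Z_5=-27]  = 23.
Change = 1 − 23 = -22.

-22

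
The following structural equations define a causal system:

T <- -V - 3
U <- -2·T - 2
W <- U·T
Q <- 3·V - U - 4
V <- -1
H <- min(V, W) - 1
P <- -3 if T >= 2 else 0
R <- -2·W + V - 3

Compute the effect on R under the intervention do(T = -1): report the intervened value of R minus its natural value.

do(T=-1) replaces the equation T <- -V - 3 with the constant T = -1.
U = -2·T - 2  [with T=-1]  = 0
W = U·T  [with U=0, T=-1]  = 0
R = -2·W + V - 3  [with W=0, V=-1]  = -4
Without intervention: T = -V - 3  [with V=-1]  = -2; U = -2·T - 2  [with T=-2]  = 2; W = U·T  [with U=2, T=-2]  = -4; R = -2·W + V - 3  [with W=-4, V=-1]  = 4.
Change = -4 − 4 = -8.

-8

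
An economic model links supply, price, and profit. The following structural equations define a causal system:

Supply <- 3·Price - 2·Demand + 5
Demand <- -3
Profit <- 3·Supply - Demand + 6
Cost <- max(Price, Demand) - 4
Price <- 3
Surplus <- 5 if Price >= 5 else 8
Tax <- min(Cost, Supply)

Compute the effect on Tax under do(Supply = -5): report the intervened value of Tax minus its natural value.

-4

do(Supply=-5) replaces the equation Supply <- 3·Price - 2·Demand + 5 with the constant Supply = -5.
Cost = max(Price, Demand) - 4  [with Price=3, Demand=-3]  = -1
Tax = min(Cost, Supply)  [with Cost=-1, Supply=-5]  = -5
Without intervention: Supply = 3·Price - 2·Demand + 5  [with Price=3, Demand=-3]  = 20; Cost = max(Price, Demand) - 4  [with Price=3, Demand=-3]  = -1; Tax = min(Cost, Supply)  [with Cost=-1, Supply=20]  = -1.
Change = -5 − (-1) = -4.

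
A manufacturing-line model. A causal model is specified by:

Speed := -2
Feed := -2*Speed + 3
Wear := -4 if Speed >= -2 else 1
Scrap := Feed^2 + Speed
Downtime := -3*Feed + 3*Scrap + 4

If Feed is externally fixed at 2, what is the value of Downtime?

4

do(Feed=2) replaces the equation Feed := -2*Speed + 3 with the constant Feed = 2.
Scrap = Feed^2 + Speed  [with Feed=2, Speed=-2]  = 2
Downtime = -3*Feed + 3*Scrap + 4  [with Feed=2, Scrap=2]  = 4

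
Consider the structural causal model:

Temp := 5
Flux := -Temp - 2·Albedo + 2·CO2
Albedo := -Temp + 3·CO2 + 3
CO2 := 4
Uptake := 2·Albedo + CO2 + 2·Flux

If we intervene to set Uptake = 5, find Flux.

The intervention breaks the incoming arrows to Uptake: Uptake := 2·Albedo + CO2 + 2·Flux no longer applies, and Uptake = 5.
Since Flux is not a descendant of the intervened variable, it is unaffected.
Albedo = -Temp + 3·CO2 + 3  [with Temp=5, CO2=4]  = 10
Flux = -Temp - 2·Albedo + 2·CO2  [with Temp=5, Albedo=10, CO2=4]  = -17

-17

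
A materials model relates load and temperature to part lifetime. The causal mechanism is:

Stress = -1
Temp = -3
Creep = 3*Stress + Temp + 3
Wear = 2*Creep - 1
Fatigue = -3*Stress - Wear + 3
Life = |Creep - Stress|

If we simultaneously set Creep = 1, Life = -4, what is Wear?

1

Setting Creep = 1, Life = -4 by intervention discards those variables' equations.
Wear = 2*Creep - 1  [with Creep=1]  = 1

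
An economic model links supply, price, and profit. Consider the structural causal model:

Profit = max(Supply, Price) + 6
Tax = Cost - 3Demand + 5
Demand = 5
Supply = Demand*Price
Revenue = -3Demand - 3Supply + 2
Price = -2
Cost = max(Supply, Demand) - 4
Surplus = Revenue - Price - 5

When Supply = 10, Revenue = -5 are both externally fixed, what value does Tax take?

Setting Supply = 10, Revenue = -5 by intervention discards those variables' equations.
Cost = max(Supply, Demand) - 4  [with Supply=10, Demand=5]  = 6
Tax = Cost - 3Demand + 5  [with Cost=6, Demand=5]  = -4

-4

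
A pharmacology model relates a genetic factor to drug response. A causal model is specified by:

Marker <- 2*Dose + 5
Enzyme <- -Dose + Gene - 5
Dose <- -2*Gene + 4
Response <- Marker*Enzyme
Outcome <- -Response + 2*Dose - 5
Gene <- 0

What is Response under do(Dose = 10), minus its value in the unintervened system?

-258

do(Dose=10) replaces the equation Dose <- -2*Gene + 4 with the constant Dose = 10.
Enzyme = -Dose + Gene - 5  [with Dose=10, Gene=0]  = -15
Marker = 2*Dose + 5  [with Dose=10]  = 25
Response = Marker*Enzyme  [with Marker=25, Enzyme=-15]  = -375
Without intervention: Dose = -2*Gene + 4  [with Gene=0]  = 4; Enzyme = -Dose + Gene - 5  [with Dose=4, Gene=0]  = -9; Marker = 2*Dose + 5  [with Dose=4]  = 13; Response = Marker*Enzyme  [with Marker=13, Enzyme=-9]  = -117.
Change = -375 − (-117) = -258.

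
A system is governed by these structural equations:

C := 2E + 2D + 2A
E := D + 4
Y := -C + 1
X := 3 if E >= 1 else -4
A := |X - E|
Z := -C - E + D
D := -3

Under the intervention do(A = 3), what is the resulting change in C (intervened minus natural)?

2

Intervening sets A = 3 and removes its equation (A := |X - E|).
E = D + 4  [with D=-3]  = 1
C = 2E + 2D + 2A  [with E=1, D=-3, A=3]  = 2
Without intervention: E = D + 4  [with D=-3]  = 1; X = 3 if E >= 1 else -4  [with E=1]  = 3; A = |X - E|  [with X=3, E=1]  = 2; C = 2E + 2D + 2A  [with E=1, D=-3, A=2]  = 0.
Change = 2 − 0 = 2.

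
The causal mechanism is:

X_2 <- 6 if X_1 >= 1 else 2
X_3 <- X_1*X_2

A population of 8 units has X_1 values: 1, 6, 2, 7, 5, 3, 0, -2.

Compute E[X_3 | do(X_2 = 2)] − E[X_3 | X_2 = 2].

7.5

The intervention sets X_2=2 in all 8 units regardless of X_1. Recomputing X_3 per unit gives 2, 12, 4, 14, 10, 6, 0, -4; average 5.5.
E[X_3|X_2=2] averages over only the 2 units with X_2=2 (X_1 = 0, -2): X_3 = 0, -4, mean -2.
Difference = 5.5 − (-2) = 7.5.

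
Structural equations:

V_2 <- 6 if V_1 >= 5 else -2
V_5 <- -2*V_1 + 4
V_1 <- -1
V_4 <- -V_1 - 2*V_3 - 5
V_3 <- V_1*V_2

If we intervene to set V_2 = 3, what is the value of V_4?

2

Under do(V_2=3), the mechanism V_2 <- 6 if V_1 >= 5 else -2 is discarded; V_2 is fixed at 3.
V_3 = V_1*V_2  [with V_1=-1, V_2=3]  = -3
V_4 = -V_1 - 2*V_3 - 5  [with V_1=-1, V_3=-3]  = 2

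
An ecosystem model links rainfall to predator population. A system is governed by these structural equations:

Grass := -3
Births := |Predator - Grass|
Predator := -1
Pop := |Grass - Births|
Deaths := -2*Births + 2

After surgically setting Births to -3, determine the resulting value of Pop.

do(Births=-3) replaces the equation Births := |Predator - Grass| with the constant Births = -3.
Pop = |Grass - Births|  [with Grass=-3, Births=-3]  = 0

0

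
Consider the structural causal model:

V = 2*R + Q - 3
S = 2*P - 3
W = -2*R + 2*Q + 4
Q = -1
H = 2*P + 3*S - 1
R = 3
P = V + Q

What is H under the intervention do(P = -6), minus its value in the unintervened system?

-56

Under do(P=-6), the mechanism P = V + Q is discarded; P is fixed at -6.
S = 2*P - 3  [with P=-6]  = -15
H = 2*P + 3*S - 1  [with P=-6, S=-15]  = -58
Without intervention: V = 2*R + Q - 3  [with R=3, Q=-1]  = 2; P = V + Q  [with V=2, Q=-1]  = 1; S = 2*P - 3  [with P=1]  = -1; H = 2*P + 3*S - 1  [with P=1, S=-1]  = -2.
Change = -58 − (-2) = -56.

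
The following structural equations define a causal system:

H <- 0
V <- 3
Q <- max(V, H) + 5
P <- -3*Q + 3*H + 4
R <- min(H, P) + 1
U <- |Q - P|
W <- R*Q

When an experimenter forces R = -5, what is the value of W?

-40

Under do(R=-5), the mechanism R <- min(H, P) + 1 is discarded; R is fixed at -5.
Q = max(V, H) + 5  [with V=3, H=0]  = 8
W = R*Q  [with R=-5, Q=8]  = -40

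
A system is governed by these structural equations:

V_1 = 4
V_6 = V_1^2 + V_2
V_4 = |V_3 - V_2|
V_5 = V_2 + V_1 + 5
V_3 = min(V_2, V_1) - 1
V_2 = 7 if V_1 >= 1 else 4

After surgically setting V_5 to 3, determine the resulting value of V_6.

23

The intervention breaks the incoming arrows to V_5: V_5 = V_2 + V_1 + 5 no longer applies, and V_5 = 3.
Since V_6 is not a descendant of the intervened variable, it is unaffected.
V_2 = 7 if V_1 >= 1 else 4  [with V_1=4]  = 7
V_6 = V_1^2 + V_2  [with V_1=4, V_2=7]  = 23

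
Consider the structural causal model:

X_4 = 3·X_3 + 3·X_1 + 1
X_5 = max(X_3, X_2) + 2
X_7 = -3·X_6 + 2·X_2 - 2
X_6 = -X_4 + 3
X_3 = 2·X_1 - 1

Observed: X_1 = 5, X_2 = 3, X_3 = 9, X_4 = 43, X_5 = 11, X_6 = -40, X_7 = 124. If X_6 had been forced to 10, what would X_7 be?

-26

Intervening sets X_6 = 10 and removes its equation (X_6 = -X_4 + 3).
X_7 = -3·X_6 + 2·X_2 - 2  [with X_6=10, X_2=3]  = -26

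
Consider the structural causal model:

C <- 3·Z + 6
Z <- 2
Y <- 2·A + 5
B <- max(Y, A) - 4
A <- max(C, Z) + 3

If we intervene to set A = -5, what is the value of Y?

-5

The intervention breaks the incoming arrows to A: A <- max(C, Z) + 3 no longer applies, and A = -5.
Y = 2·A + 5  [with A=-5]  = -5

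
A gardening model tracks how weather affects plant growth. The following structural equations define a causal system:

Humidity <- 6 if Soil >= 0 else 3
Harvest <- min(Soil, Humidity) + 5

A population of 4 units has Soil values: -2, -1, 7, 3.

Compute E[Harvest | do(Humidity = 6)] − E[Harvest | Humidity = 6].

Every unit gets Humidity=6 under the intervention. Harvest values become 3, 4, 11, 8; E[Harvest|do(Humidity=6)] = 6.5.
Conditioning on Humidity=6 selects the 2 unit(s) with Soil ∈ {7, 3}. Their Harvest values: 11, 8. Mean = 9.5.
Difference = 6.5 − 9.5 = -3.

-3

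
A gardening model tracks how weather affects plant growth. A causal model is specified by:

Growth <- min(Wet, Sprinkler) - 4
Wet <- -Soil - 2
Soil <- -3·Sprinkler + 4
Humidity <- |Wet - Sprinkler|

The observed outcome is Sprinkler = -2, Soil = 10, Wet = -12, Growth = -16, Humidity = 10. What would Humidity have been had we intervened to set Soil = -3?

3

do(Soil=-3) replaces the equation Soil <- -3·Sprinkler + 4 with the constant Soil = -3.
Wet = -Soil - 2  [with Soil=-3]  = 1
Humidity = |Wet - Sprinkler|  [with Wet=1, Sprinkler=-2]  = 3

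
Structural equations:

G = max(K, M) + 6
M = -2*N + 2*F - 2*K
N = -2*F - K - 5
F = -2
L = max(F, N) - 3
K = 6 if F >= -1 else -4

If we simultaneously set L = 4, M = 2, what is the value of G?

8

Setting L = 4, M = 2 by intervention discards those variables' equations.
K = 6 if F >= -1 else -4  [with F=-2]  = -4
G = max(K, M) + 6  [with K=-4, M=2]  = 8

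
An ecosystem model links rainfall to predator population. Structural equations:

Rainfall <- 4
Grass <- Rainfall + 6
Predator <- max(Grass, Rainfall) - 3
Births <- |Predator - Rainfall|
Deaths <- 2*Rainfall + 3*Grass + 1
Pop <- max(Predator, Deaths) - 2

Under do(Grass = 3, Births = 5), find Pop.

The joint intervention fixes Grass = 3, Births = 5, removing each variable's own equation.
Predator = max(Grass, Rainfall) - 3  [with Grass=3, Rainfall=4]  = 1
Deaths = 2*Rainfall + 3*Grass + 1  [with Rainfall=4, Grass=3]  = 18
Pop = max(Predator, Deaths) - 2  [with Predator=1, Deaths=18]  = 16

16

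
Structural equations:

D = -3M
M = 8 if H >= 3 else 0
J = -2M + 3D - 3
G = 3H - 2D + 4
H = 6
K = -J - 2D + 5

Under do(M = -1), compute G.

16

do(M=-1) replaces the equation M = 8 if H >= 3 else 0 with the constant M = -1.
D = -3M  [with M=-1]  = 3
G = 3H - 2D + 4  [with H=6, D=3]  = 16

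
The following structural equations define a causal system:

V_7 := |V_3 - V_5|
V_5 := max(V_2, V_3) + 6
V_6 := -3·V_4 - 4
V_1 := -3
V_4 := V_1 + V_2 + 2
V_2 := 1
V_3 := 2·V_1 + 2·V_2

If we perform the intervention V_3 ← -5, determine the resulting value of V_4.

0

The intervention breaks the incoming arrows to V_3: V_3 := 2·V_1 + 2·V_2 no longer applies, and V_3 = -5.
V_4 is not downstream of the intervention, so its value is determined by the original equations.
V_4 = V_1 + V_2 + 2  [with V_1=-3, V_2=1]  = 0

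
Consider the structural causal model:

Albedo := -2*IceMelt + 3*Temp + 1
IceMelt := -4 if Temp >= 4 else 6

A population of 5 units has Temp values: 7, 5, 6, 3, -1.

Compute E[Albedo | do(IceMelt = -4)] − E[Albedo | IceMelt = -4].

Under do(IceMelt=-4), IceMelt's equation is replaced by IceMelt=-4 for every unit. Per-unit Albedo: 30, 24, 27, 18, 6. Mean = 21.
Conditioning on IceMelt=-4 selects the 3 unit(s) with Temp ∈ {7, 5, 6}. Their Albedo values: 30, 24, 27. Mean = 27.
Difference = 21 − 27 = -6.

-6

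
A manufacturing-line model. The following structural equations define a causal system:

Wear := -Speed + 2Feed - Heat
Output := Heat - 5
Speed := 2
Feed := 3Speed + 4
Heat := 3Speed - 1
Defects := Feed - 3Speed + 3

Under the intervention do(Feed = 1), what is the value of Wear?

-5

Under do(Feed=1), the mechanism Feed := 3Speed + 4 is discarded; Feed is fixed at 1.
Heat = 3Speed - 1  [with Speed=2]  = 5
Wear = -Speed + 2Feed - Heat  [with Speed=2, Feed=1, Heat=5]  = -5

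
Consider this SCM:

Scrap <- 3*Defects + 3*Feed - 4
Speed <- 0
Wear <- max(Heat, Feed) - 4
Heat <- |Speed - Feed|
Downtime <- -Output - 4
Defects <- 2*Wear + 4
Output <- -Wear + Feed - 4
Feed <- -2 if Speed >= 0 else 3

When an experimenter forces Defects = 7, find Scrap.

11

The intervention breaks the incoming arrows to Defects: Defects <- 2*Wear + 4 no longer applies, and Defects = 7.
Feed = -2 if Speed >= 0 else 3  [with Speed=0]  = -2
Scrap = 3*Defects + 3*Feed - 4  [with Defects=7, Feed=-2]  = 11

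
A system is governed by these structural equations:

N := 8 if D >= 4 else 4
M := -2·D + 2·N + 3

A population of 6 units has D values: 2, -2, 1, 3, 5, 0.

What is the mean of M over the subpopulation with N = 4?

9.4

Observing N=4 restricts to units where N's equation naturally yields 4: D ∈ {2, -2, 1, 3, 0}. In that subpopulation M = 7, 15, 9, 5, 11, mean 9.4.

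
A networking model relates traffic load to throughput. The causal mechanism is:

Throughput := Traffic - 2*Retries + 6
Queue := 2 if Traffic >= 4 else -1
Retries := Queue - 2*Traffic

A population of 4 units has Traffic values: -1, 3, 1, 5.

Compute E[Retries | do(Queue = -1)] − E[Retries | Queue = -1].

-2

The intervention sets Queue=-1 in all 4 units regardless of Traffic. Recomputing Retries per unit gives 1, -7, -3, -11; average -5.
Observing Queue=-1 restricts to units where Queue's equation naturally yields -1: Traffic ∈ {-1, 3, 1}. In that subpopulation Retries = 1, -7, -3, mean -3.
Difference = -5 − (-3) = -2.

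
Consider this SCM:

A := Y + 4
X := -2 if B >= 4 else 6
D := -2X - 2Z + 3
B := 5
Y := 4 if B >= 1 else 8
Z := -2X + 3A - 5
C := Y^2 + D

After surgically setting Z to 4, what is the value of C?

Under do(Z=4), the mechanism Z := -2X + 3A - 5 is discarded; Z is fixed at 4.
Y = 4 if B >= 1 else 8  [with B=5]  = 4
X = -2 if B >= 4 else 6  [with B=5]  = -2
D = -2X - 2Z + 3  [with X=-2, Z=4]  = -1
C = Y^2 + D  [with Y=4, D=-1]  = 15

15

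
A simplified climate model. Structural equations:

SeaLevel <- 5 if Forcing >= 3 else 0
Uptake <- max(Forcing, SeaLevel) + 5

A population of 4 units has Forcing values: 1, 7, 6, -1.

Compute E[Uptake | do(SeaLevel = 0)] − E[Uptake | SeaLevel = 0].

Under do(SeaLevel=0), SeaLevel's equation is replaced by SeaLevel=0 for every unit. Per-unit Uptake: 6, 12, 11, 5. Mean = 8.5.
Observing SeaLevel=0 restricts to units where SeaLevel's equation naturally yields 0: Forcing ∈ {1, -1}. In that subpopulation Uptake = 6, 5, mean 5.5.
Difference = 8.5 − 5.5 = 3.

3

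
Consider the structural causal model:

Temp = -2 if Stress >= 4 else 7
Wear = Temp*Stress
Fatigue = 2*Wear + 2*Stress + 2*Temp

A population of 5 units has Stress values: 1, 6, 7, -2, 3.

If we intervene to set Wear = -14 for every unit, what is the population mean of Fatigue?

Every unit gets Wear=-14 under the intervention. Fatigue values become -12, -20, -18, -18, -8; E[Fatigue|do(Wear=-14)] = -15.2.

-15.2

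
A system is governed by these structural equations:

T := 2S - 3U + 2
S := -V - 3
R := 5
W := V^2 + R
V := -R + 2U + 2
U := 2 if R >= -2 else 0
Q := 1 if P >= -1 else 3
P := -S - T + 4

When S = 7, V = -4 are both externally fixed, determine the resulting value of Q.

The joint intervention fixes S = 7, V = -4, removing each variable's own equation.
U = 2 if R >= -2 else 0  [with R=5]  = 2
T = 2S - 3U + 2  [with S=7, U=2]  = 10
P = -S - T + 4  [with S=7, T=10]  = -13
Q = 1 if P >= -1 else 3  [with P=-13]  = 3

3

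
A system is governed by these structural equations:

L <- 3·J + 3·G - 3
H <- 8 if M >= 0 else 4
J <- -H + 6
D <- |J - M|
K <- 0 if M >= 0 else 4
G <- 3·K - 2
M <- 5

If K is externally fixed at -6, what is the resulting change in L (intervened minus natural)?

-54

Under do(K=-6), the mechanism K <- 0 if M >= 0 else 4 is discarded; K is fixed at -6.
H = 8 if M >= 0 else 4  [with M=5]  = 8
J = -H + 6  [with H=8]  = -2
G = 3·K - 2  [with K=-6]  = -20
L = 3·J + 3·G - 3  [with J=-2, G=-20]  = -69
Without intervention: H = 8 if M >= 0 else 4  [with M=5]  = 8; J = -H + 6  [with H=8]  = -2; K = 0 if M >= 0 else 4  [with M=5]  = 0; G = 3·K - 2  [with K=0]  = -2; L = 3·J + 3·G - 3  [with J=-2, G=-2]  = -15.
Change = -69 − (-15) = -54.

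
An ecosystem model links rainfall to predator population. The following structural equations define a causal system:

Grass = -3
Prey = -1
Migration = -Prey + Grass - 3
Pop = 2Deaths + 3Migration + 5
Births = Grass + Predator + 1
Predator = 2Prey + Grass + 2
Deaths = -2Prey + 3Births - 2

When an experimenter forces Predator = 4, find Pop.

The intervention breaks the incoming arrows to Predator: Predator = 2Prey + Grass + 2 no longer applies, and Predator = 4.
Births = Grass + Predator + 1  [with Grass=-3, Predator=4]  = 2
Deaths = -2Prey + 3Births - 2  [with Prey=-1, Births=2]  = 6
Migration = -Prey + Grass - 3  [with Prey=-1, Grass=-3]  = -5
Pop = 2Deaths + 3Migration + 5  [with Deaths=6, Migration=-5]  = 2

2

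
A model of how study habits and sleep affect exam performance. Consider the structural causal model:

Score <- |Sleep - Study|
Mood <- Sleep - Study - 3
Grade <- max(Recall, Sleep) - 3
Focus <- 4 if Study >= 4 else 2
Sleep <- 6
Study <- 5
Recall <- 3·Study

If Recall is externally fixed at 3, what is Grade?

3

Intervening sets Recall = 3 and removes its equation (Recall <- 3·Study).
Grade = max(Recall, Sleep) - 3  [with Recall=3, Sleep=6]  = 3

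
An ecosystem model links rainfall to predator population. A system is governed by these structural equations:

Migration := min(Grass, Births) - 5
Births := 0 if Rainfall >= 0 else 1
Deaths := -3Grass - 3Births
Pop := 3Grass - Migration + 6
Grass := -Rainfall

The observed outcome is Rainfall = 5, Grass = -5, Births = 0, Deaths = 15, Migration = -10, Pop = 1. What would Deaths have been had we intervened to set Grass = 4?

-12

Under do(Grass=4), the mechanism Grass := -Rainfall is discarded; Grass is fixed at 4.
Births = 0 if Rainfall >= 0 else 1  [with Rainfall=5]  = 0
Deaths = -3Grass - 3Births  [with Grass=4, Births=0]  = -12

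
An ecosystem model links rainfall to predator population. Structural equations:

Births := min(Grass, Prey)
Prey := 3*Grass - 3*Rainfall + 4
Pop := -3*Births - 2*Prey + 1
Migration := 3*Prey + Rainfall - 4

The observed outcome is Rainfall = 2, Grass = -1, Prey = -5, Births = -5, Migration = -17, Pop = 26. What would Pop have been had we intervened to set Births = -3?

20

Under do(Births=-3), the mechanism Births := min(Grass, Prey) is discarded; Births is fixed at -3.
Prey = 3*Grass - 3*Rainfall + 4  [with Grass=-1, Rainfall=2]  = -5
Pop = -3*Births - 2*Prey + 1  [with Births=-3, Prey=-5]  = 20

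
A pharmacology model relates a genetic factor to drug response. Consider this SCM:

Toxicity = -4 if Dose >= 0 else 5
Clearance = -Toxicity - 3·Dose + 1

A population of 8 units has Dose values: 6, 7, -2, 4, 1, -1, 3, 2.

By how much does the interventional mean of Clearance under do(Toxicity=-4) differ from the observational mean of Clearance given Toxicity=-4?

4

Every unit gets Toxicity=-4 under the intervention. Clearance values become -13, -16, 11, -7, 2, 8, -4, -1; E[Clearance|do(Toxicity=-4)] = -2.5.
Observing Toxicity=-4 restricts to units where Toxicity's equation naturally yields -4: Dose ∈ {6, 7, 4, 1, 3, 2}. In that subpopulation Clearance = -13, -16, -7, 2, -4, -1, mean -6.5.
Difference = -2.5 − (-6.5) = 4.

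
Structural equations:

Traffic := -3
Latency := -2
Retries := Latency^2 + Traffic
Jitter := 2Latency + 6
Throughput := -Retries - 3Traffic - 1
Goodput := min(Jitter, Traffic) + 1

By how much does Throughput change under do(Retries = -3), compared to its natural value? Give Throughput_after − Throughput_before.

do(Retries=-3) replaces the equation Retries := Latency^2 + Traffic with the constant Retries = -3.
Throughput = -Retries - 3Traffic - 1  [with Retries=-3, Traffic=-3]  = 11
Without intervention: Retries = Latency^2 + Traffic  [with Latency=-2, Traffic=-3]  = 1; Throughput = -Retries - 3Traffic - 1  [with Retries=1, Traffic=-3]  = 7.
Change = 11 − 7 = 4.

4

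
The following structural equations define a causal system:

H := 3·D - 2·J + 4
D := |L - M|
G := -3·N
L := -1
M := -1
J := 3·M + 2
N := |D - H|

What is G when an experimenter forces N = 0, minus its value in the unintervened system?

18

Intervening sets N = 0 and removes its equation (N := |D - H|).
G = -3·N  [with N=0]  = 0
Without intervention: D = |L - M|  [with L=-1, M=-1]  = 0; J = 3·M + 2  [with M=-1]  = -1; H = 3·D - 2·J + 4  [with D=0, J=-1]  = 6; N = |D - H|  [with D=0, H=6]  = 6; G = -3·N  [with N=6]  = -18.
Change = 0 − (-18) = 18.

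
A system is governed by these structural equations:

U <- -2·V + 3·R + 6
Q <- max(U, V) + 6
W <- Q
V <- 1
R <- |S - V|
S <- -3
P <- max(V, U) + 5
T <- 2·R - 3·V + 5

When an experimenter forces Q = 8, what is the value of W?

8

The intervention breaks the incoming arrows to Q: Q <- max(U, V) + 6 no longer applies, and Q = 8.
W = Q  [with Q=8]  = 8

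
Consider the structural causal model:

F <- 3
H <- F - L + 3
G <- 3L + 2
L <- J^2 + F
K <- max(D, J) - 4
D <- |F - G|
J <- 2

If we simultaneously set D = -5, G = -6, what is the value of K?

-2

Setting D = -5, G = -6 by intervention discards those variables' equations.
K = max(D, J) - 4  [with D=-5, J=2]  = -2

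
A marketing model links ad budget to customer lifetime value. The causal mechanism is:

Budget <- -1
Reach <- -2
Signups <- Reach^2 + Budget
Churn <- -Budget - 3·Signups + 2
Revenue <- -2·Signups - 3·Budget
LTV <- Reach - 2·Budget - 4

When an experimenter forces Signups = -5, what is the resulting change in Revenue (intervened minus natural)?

do(Signups=-5) replaces the equation Signups <- Reach^2 + Budget with the constant Signups = -5.
Revenue = -2·Signups - 3·Budget  [with Signups=-5, Budget=-1]  = 13
Without intervention: Signups = Reach^2 + Budget  [with Reach=-2, Budget=-1]  = 3; Revenue = -2·Signups - 3·Budget  [with Signups=3, Budget=-1]  = -3.
Change = 13 − (-3) = 16.

16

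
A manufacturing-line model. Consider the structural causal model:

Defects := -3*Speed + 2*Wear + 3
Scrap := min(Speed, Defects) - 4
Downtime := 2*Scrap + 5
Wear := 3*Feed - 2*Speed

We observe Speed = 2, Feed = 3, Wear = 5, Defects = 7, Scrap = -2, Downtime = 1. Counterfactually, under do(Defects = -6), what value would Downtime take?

-15

Under do(Defects=-6), the mechanism Defects := -3*Speed + 2*Wear + 3 is discarded; Defects is fixed at -6.
Scrap = min(Speed, Defects) - 4  [with Speed=2, Defects=-6]  = -10
Downtime = 2*Scrap + 5  [with Scrap=-10]  = -15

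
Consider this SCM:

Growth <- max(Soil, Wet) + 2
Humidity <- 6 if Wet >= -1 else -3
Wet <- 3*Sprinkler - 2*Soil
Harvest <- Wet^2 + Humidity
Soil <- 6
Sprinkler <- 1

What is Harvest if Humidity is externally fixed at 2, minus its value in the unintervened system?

The intervention breaks the incoming arrows to Humidity: Humidity <- 6 if Wet >= -1 else -3 no longer applies, and Humidity = 2.
Wet = 3*Sprinkler - 2*Soil  [with Sprinkler=1, Soil=6]  = -9
Harvest = Wet^2 + Humidity  [with Wet=-9, Humidity=2]  = 83
Without intervention: Wet = 3*Sprinkler - 2*Soil  [with Sprinkler=1, Soil=6]  = -9; Humidity = 6 if Wet >= -1 else -3  [with Wet=-9]  = -3; Harvest = Wet^2 + Humidity  [with Wet=-9, Humidity=-3]  = 78.
Change = 83 − 78 = 5.

5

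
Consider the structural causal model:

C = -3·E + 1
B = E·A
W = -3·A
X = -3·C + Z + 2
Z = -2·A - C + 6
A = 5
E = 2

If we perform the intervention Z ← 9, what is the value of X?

26

Under do(Z=9), the mechanism Z = -2·A - C + 6 is discarded; Z is fixed at 9.
C = -3·E + 1  [with E=2]  = -5
X = -3·C + Z + 2  [with C=-5, Z=9]  = 26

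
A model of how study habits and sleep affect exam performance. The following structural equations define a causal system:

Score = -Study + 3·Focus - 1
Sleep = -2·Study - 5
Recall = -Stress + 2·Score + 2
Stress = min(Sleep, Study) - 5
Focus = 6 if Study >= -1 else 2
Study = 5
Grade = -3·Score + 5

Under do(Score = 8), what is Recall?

38

The intervention breaks the incoming arrows to Score: Score = -Study + 3·Focus - 1 no longer applies, and Score = 8.
Sleep = -2·Study - 5  [with Study=5]  = -15
Stress = min(Sleep, Study) - 5  [with Sleep=-15, Study=5]  = -20
Recall = -Stress + 2·Score + 2  [with Stress=-20, Score=8]  = 38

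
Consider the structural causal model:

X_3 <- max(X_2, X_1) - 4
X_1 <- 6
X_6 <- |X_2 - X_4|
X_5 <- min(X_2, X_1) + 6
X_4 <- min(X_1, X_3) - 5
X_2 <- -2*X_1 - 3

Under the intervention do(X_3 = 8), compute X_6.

16

The intervention breaks the incoming arrows to X_3: X_3 <- max(X_2, X_1) - 4 no longer applies, and X_3 = 8.
X_2 = -2*X_1 - 3  [with X_1=6]  = -15
X_4 = min(X_1, X_3) - 5  [with X_1=6, X_3=8]  = 1
X_6 = |X_2 - X_4|  [with X_2=-15, X_4=1]  = 16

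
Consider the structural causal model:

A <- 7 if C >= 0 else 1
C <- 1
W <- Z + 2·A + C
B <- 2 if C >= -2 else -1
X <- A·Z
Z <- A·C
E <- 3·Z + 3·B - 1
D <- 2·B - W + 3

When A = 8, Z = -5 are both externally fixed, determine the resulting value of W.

12

Setting A = 8, Z = -5 by intervention discards those variables' equations.
W = Z + 2·A + C  [with Z=-5, A=8, C=1]  = 12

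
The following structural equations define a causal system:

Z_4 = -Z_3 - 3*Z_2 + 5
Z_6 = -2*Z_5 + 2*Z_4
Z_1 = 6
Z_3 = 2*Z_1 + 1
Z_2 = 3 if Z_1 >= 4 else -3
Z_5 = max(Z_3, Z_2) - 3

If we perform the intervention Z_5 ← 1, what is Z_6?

-36

The intervention breaks the incoming arrows to Z_5: Z_5 = max(Z_3, Z_2) - 3 no longer applies, and Z_5 = 1.
Z_2 = 3 if Z_1 >= 4 else -3  [with Z_1=6]  = 3
Z_3 = 2*Z_1 + 1  [with Z_1=6]  = 13
Z_4 = -Z_3 - 3*Z_2 + 5  [with Z_3=13, Z_2=3]  = -17
Z_6 = -2*Z_5 + 2*Z_4  [with Z_5=1, Z_4=-17]  = -36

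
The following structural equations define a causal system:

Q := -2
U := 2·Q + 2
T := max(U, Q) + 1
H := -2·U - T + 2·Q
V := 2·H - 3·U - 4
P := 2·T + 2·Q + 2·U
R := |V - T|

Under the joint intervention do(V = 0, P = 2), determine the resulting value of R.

1

Under do(V = 0, P = 2), each intervened variable's structural equation is replaced by its fixed value.
U = 2·Q + 2  [with Q=-2]  = -2
T = max(U, Q) + 1  [with U=-2, Q=-2]  = -1
R = |V - T|  [with V=0, T=-1]  = 1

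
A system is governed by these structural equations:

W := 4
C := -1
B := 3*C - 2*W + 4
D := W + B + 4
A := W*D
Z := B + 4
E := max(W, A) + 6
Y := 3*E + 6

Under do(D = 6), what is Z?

Under do(D=6), the mechanism D := W + B + 4 is discarded; D is fixed at 6.
Since Z is not a descendant of the intervened variable, it is unaffected.
B = 3*C - 2*W + 4  [with C=-1, W=4]  = -7
Z = B + 4  [with B=-7]  = -3

-3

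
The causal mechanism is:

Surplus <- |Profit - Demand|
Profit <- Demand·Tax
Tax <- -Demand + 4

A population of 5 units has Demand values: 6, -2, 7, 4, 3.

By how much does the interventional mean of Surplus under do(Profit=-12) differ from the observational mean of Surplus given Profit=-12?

1.6

Under do(Profit=-12), Profit's equation is replaced by Profit=-12 for every unit. Per-unit Surplus: 18, 10, 19, 16, 15. Mean = 15.6.
E[Surplus|Profit=-12] averages over only the 2 units with Profit=-12 (Demand = 6, -2): Surplus = 18, 10, mean 14.
Difference = 15.6 − 14 = 1.6.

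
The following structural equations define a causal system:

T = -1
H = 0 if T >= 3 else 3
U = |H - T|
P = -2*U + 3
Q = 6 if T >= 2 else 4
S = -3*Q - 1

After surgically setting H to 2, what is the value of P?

Under do(H=2), the mechanism H = 0 if T >= 3 else 3 is discarded; H is fixed at 2.
U = |H - T|  [with H=2, T=-1]  = 3
P = -2*U + 3  [with U=3]  = -3

-3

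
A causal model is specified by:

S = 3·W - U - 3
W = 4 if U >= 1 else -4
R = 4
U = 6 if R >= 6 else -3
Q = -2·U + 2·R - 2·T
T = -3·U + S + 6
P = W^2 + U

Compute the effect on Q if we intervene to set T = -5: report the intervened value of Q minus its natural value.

16

The intervention breaks the incoming arrows to T: T = -3·U + S + 6 no longer applies, and T = -5.
U = 6 if R >= 6 else -3  [with R=4]  = -3
Q = -2·U + 2·R - 2·T  [with U=-3, R=4, T=-5]  = 24
Without intervention: U = 6 if R >= 6 else -3  [with R=4]  = -3; W = 4 if U >= 1 else -4  [with U=-3]  = -4; S = 3·W - U - 3  [with W=-4, U=-3]  = -12; T = -3·U + S + 6  [with U=-3, S=-12]  = 3; Q = -2·U + 2·R - 2·T  [with U=-3, R=4, T=3]  = 8.
Change = 24 − 8 = 16.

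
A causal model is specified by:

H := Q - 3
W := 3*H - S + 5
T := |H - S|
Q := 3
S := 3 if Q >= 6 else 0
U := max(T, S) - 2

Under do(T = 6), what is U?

Under do(T=6), the mechanism T := |H - S| is discarded; T is fixed at 6.
S = 3 if Q >= 6 else 0  [with Q=3]  = 0
U = max(T, S) - 2  [with T=6, S=0]  = 4

4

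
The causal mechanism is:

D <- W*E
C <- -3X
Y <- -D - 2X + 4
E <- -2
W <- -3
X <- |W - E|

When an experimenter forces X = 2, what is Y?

The intervention breaks the incoming arrows to X: X <- |W - E| no longer applies, and X = 2.
D = W*E  [with W=-3, E=-2]  = 6
Y = -D - 2X + 4  [with D=6, X=2]  = -6

-6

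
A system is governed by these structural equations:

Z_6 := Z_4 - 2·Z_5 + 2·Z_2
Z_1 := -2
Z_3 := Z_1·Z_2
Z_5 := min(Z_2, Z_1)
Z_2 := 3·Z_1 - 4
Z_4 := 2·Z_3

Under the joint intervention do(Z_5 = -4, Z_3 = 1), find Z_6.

-10

The joint intervention fixes Z_5 = -4, Z_3 = 1, removing each variable's own equation.
Z_2 = 3·Z_1 - 4  [with Z_1=-2]  = -10
Z_4 = 2·Z_3  [with Z_3=1]  = 2
Z_6 = Z_4 - 2·Z_5 + 2·Z_2  [with Z_4=2, Z_5=-4, Z_2=-10]  = -10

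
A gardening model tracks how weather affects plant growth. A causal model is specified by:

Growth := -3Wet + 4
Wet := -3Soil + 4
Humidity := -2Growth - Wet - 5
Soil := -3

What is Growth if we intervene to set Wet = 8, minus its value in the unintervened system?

15

The intervention breaks the incoming arrows to Wet: Wet := -3Soil + 4 no longer applies, and Wet = 8.
Growth = -3Wet + 4  [with Wet=8]  = -20
Without intervention: Wet = -3Soil + 4  [with Soil=-3]  = 13; Growth = -3Wet + 4  [with Wet=13]  = -35.
Change = -20 − (-35) = 15.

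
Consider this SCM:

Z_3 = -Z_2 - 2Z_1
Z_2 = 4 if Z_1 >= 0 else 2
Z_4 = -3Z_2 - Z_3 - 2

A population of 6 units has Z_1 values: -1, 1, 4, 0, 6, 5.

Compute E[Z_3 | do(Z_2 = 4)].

Every unit gets Z_2=4 under the intervention. Z_3 values become -2, -6, -12, -4, -16, -14; E[Z_3|do(Z_2=4)] = -9.

-9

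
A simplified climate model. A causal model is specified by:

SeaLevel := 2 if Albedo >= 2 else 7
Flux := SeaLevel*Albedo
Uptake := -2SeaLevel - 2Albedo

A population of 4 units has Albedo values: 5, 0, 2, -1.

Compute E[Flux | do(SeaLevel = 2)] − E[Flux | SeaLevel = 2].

do(SeaLevel=2) breaks SeaLevel's dependence on Albedo. With SeaLevel=2 fixed, Flux across the units is 10, 0, 4, -2, mean 3.
Conditioning on SeaLevel=2 selects the 2 unit(s) with Albedo ∈ {5, 2}. Their Flux values: 10, 4. Mean = 7.
Difference = 3 − 7 = -4.

-4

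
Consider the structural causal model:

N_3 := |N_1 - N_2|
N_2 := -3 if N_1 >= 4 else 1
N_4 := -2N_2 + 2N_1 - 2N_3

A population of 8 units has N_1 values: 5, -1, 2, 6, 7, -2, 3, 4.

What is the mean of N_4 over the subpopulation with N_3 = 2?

-4

Conditioning on N_3=2 selects the 2 unit(s) with N_1 ∈ {-1, 3}. Their N_4 values: -8, 0. Mean = -4.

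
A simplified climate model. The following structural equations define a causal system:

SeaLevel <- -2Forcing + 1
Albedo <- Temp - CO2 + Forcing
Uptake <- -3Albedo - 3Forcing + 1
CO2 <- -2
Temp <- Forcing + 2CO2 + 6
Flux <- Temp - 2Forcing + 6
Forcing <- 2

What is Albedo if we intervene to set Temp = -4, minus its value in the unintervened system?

The intervention breaks the incoming arrows to Temp: Temp <- Forcing + 2CO2 + 6 no longer applies, and Temp = -4.
Albedo = Temp - CO2 + Forcing  [with Temp=-4, CO2=-2, Forcing=2]  = 0
Without intervention: Temp = Forcing + 2CO2 + 6  [with Forcing=2, CO2=-2]  = 4; Albedo = Temp - CO2 + Forcing  [with Temp=4, CO2=-2, Forcing=2]  = 8.
Change = 0 − 8 = -8.

-8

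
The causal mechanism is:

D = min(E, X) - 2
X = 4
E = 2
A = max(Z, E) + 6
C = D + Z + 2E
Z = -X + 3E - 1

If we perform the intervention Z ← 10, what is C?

14

Under do(Z=10), the mechanism Z = -X + 3E - 1 is discarded; Z is fixed at 10.
D = min(E, X) - 2  [with E=2, X=4]  = 0
C = D + Z + 2E  [with D=0, Z=10, E=2]  = 14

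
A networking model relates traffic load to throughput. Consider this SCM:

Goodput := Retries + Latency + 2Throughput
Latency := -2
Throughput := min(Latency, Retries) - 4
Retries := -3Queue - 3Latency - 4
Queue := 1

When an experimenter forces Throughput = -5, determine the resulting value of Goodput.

Intervening sets Throughput = -5 and removes its equation (Throughput := min(Latency, Retries) - 4).
Retries = -3Queue - 3Latency - 4  [with Queue=1, Latency=-2]  = -1
Goodput = Retries + Latency + 2Throughput  [with Retries=-1, Latency=-2, Throughput=-5]  = -13

-13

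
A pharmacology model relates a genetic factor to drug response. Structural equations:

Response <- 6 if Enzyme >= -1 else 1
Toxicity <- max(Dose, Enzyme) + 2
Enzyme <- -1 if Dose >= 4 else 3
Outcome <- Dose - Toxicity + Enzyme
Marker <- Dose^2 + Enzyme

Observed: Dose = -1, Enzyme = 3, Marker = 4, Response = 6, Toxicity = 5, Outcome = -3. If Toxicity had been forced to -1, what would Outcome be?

3

The intervention breaks the incoming arrows to Toxicity: Toxicity <- max(Dose, Enzyme) + 2 no longer applies, and Toxicity = -1.
Enzyme = -1 if Dose >= 4 else 3  [with Dose=-1]  = 3
Outcome = Dose - Toxicity + Enzyme  [with Dose=-1, Toxicity=-1, Enzyme=3]  = 3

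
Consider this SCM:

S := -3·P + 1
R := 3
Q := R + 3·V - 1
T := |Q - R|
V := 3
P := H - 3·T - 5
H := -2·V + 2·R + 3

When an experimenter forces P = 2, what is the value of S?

-5

Intervening sets P = 2 and removes its equation (P := H - 3·T - 5).
S = -3·P + 1  [with P=2]  = -5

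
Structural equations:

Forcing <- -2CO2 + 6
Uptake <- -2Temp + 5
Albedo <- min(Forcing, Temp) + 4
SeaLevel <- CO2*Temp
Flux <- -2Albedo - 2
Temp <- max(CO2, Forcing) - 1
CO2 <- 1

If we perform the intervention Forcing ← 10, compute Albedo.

13

Under do(Forcing=10), the mechanism Forcing <- -2CO2 + 6 is discarded; Forcing is fixed at 10.
Temp = max(CO2, Forcing) - 1  [with CO2=1, Forcing=10]  = 9
Albedo = min(Forcing, Temp) + 4  [with Forcing=10, Temp=9]  = 13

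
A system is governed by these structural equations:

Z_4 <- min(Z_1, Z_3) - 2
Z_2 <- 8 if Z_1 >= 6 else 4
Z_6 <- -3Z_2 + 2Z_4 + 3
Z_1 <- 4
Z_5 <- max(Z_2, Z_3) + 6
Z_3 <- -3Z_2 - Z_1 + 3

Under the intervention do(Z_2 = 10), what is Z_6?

Under do(Z_2=10), the mechanism Z_2 <- 8 if Z_1 >= 6 else 4 is discarded; Z_2 is fixed at 10.
Z_3 = -3Z_2 - Z_1 + 3  [with Z_2=10, Z_1=4]  = -31
Z_4 = min(Z_1, Z_3) - 2  [with Z_1=4, Z_3=-31]  = -33
Z_6 = -3Z_2 + 2Z_4 + 3  [with Z_2=10, Z_4=-33]  = -93

-93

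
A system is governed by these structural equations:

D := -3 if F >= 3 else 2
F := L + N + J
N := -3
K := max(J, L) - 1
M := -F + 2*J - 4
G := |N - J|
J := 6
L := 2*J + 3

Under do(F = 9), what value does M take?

Intervening sets F = 9 and removes its equation (F := L + N + J).
M = -F + 2*J - 4  [with F=9, J=6]  = -1

-1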